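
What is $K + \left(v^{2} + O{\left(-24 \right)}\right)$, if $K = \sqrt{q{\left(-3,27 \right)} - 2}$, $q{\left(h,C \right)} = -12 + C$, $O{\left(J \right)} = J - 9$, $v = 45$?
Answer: $1992 + \sqrt{13} \approx 1995.6$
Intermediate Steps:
$O{\left(J \right)} = -9 + J$ ($O{\left(J \right)} = J - 9 = -9 + J$)
$K = \sqrt{13}$ ($K = \sqrt{\left(-12 + 27\right) - 2} = \sqrt{15 - 2} = \sqrt{13} \approx 3.6056$)
$K + \left(v^{2} + O{\left(-24 \right)}\right) = \sqrt{13} + \left(45^{2} - 33\right) = \sqrt{13} + \left(2025 - 33\right) = \sqrt{13} + 1992 = 1992 + \sqrt{13}$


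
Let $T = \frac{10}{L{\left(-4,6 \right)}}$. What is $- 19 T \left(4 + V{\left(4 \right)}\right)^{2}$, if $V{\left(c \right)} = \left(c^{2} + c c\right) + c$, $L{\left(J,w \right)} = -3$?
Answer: $\frac{304000}{3} \approx 1.0133 \cdot 10^{5}$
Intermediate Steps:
$V{\left(c \right)} = c + 2 c^{2}$ ($V{\left(c \right)} = \left(c^{2} + c^{2}\right) + c = 2 c^{2} + c = c + 2 c^{2}$)
$T = - \frac{10}{3}$ ($T = \frac{10}{-3} = 10 \left(- \frac{1}{3}\right) = - \frac{10}{3} \approx -3.3333$)
$- 19 T \left(4 + V{\left(4 \right)}\right)^{2} = \left(-19\right) \left(- \frac{10}{3}\right) \left(4 + 4 \left(1 + 2 \cdot 4\right)\right)^{2} = \frac{190 \left(4 + 4 \left(1 + 8\right)\right)^{2}}{3} = \frac{190 \left(4 + 4 \cdot 9\right)^{2}}{3} = \frac{190 \left(4 + 36\right)^{2}}{3} = \frac{190 \cdot 40^{2}}{3} = \frac{190}{3} \cdot 1600 = \frac{304000}{3}$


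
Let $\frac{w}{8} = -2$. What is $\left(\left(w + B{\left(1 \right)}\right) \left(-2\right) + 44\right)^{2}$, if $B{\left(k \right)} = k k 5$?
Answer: $4356$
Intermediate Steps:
$w = -16$ ($w = 8 \left(-2\right) = -16$)
$B{\left(k \right)} = 5 k^{2}$ ($B{\left(k \right)} = k^{2} \cdot 5 = 5 k^{2}$)
$\left(\left(w + B{\left(1 \right)}\right) \left(-2\right) + 44\right)^{2} = \left(\left(-16 + 5 \cdot 1^{2}\right) \left(-2\right) + 44\right)^{2} = \left(\left(-16 + 5 \cdot 1\right) \left(-2\right) + 44\right)^{2} = \left(\left(-16 + 5\right) \left(-2\right) + 44\right)^{2} = \left(\left(-11\right) \left(-2\right) + 44\right)^{2} = \left(22 + 44\right)^{2} = 66^{2} = 4356$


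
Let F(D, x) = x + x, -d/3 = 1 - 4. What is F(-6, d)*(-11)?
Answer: -198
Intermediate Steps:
d = 9 (d = -3*(1 - 4) = -3*(-3) = 9)
F(D, x) = 2*x
F(-6, d)*(-11) = (2*9)*(-11) = 18*(-11) = -198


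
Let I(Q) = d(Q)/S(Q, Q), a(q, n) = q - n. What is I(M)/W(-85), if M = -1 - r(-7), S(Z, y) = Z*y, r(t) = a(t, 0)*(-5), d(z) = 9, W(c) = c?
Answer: -1/12240 ≈ -8.1699e-5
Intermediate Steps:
r(t) = -5*t (r(t) = (t - 1*0)*(-5) = (t + 0)*(-5) = t*(-5) = -5*t)
M = -36 (M = -1 - (-5)*(-7) = -1 - 1*35 = -1 - 35 = -36)
I(Q) = 9/Q² (I(Q) = 9/((Q*Q)) = 9/(Q²) = 9/Q²)
I(M)/W(-85) = (9/(-36)²)/(-85) = (9*(1/1296))*(-1/85) = (1/144)*(-1/85) = -1/12240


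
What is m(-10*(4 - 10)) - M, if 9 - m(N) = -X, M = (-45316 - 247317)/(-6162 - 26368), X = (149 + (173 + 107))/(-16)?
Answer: -6976589/260240 ≈ -26.808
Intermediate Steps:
X = -429/16 (X = (149 + 280)*(-1/16) = 429*(-1/16) = -429/16 ≈ -26.813)
M = 292633/32530 (M = -292633/(-32530) = -292633*(-1/32530) = 292633/32530 ≈ 8.9958)
m(N) = -285/16 (m(N) = 9 - (-1)*(-429)/16 = 9 - 1*429/16 = 9 - 429/16 = -285/16)
m(-10*(4 - 10)) - M = -285/16 - 1*292633/32530 = -285/16 - 292633/32530 = -6976589/260240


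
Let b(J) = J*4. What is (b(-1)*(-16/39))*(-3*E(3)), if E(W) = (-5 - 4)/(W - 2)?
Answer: 576/13 ≈ 44.308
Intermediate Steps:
E(W) = -9/(-2 + W)
b(J) = 4*J
(b(-1)*(-16/39))*(-3*E(3)) = ((4*(-1))*(-16/39))*(-(-27)/(-2 + 3)) = (-(-64)/39)*(-(-27)/1) = (-4*(-16/39))*(-(-27)) = 64*(-3*(-9))/39 = (64/39)*27 = 576/13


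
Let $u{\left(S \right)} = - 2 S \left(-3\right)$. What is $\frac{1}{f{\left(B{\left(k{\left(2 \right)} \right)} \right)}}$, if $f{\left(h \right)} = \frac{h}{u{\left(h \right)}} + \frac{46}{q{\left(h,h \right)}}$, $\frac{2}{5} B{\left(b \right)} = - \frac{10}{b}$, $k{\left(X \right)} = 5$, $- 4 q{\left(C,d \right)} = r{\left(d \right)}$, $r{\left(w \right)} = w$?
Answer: $\frac{30}{1109} \approx 0.027051$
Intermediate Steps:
$q{\left(C,d \right)} = - \frac{d}{4}$
$u{\left(S \right)} = 6 S$
$B{\left(b \right)} = - \frac{25}{b}$ ($B{\left(b \right)} = \frac{5 \left(- \frac{10}{b}\right)}{2} = - \frac{25}{b}$)
$f{\left(h \right)} = \frac{1}{6} - \frac{184}{h}$ ($f{\left(h \right)} = \frac{h}{6 h} + \frac{46}{\left(- \frac{1}{4}\right) h} = h \frac{1}{6 h} + 46 \left(- \frac{4}{h}\right) = \frac{1}{6} - \frac{184}{h}$)
$\frac{1}{f{\left(B{\left(k{\left(2 \right)} \right)} \right)}} = \frac{1}{\frac{1}{6} \frac{1}{\left(-25\right) \frac{1}{5}} \left(-1104 - \frac{25}{5}\right)} = \frac{1}{\frac{1}{6} \frac{1}{\left(-25\right) \frac{1}{5}} \left(-1104 - 5\right)} = \frac{1}{\frac{1}{6} \frac{1}{-5} \left(-1104 - 5\right)} = \frac{1}{\frac{1}{6} \left(- \frac{1}{5}\right) \left(-1109\right)} = \frac{1}{\frac{1109}{30}} = \frac{30}{1109}$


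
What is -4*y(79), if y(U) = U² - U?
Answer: -24648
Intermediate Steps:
-4*y(79) = -316*(-1 + 79) = -316*78 = -4*6162 = -24648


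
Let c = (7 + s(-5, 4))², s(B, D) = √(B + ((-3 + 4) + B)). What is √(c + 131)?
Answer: √(171 + 42*I) ≈ 13.174 + 1.5941*I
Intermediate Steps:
s(B, D) = √(1 + 2*B) (s(B, D) = √(B + (1 + B)) = √(1 + 2*B))
c = (7 + 3*I)² (c = (7 + √(1 + 2*(-5)))² = (7 + √(1 - 10))² = (7 + √(-9))² = (7 + 3*I)² ≈ 40.0 + 42.0*I)
√(c + 131) = √((40 + 42*I) + 131) = √(171 + 42*I)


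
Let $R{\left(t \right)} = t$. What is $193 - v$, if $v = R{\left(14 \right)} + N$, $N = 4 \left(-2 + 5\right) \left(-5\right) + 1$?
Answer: $238$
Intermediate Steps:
$N = -59$ ($N = 4 \cdot 3 \left(-5\right) + 1 = 12 \left(-5\right) + 1 = -60 + 1 = -59$)
$v = -45$ ($v = 14 - 59 = -45$)
$193 - v = 193 - -45 = 193 + 45 = 238$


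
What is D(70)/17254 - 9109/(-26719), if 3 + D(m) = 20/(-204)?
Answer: 4005639692/11755745463 ≈ 0.34074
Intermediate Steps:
D(m) = -158/51 (D(m) = -3 + 20/(-204) = -3 + 20*(-1/204) = -3 - 5/51 = -158/51)
D(70)/17254 - 9109/(-26719) = -158/51/17254 - 9109/(-26719) = -158/51*1/17254 - 9109*(-1/26719) = -79/439977 + 9109/26719 = 4005639692/11755745463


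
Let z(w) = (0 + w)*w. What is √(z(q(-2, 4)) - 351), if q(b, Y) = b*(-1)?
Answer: I*√347 ≈ 18.628*I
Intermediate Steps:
q(b, Y) = -b
z(w) = w² (z(w) = w*w = w²)
√(z(q(-2, 4)) - 351) = √((-1*(-2))² - 351) = √(2² - 351) = √(4 - 351) = √(-347) = I*√347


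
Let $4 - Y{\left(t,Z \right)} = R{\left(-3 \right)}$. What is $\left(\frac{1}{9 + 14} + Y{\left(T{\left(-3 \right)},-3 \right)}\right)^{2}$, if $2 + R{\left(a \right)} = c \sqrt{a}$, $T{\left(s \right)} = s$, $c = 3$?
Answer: $\frac{5038}{529} - \frac{834 i \sqrt{3}}{23} \approx 9.5236 - 62.806 i$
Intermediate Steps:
$R{\left(a \right)} = -2 + 3 \sqrt{a}$
$Y{\left(t,Z \right)} = 6 - 3 i \sqrt{3}$ ($Y{\left(t,Z \right)} = 4 - \left(-2 + 3 \sqrt{-3}\right) = 4 - \left(-2 + 3 i \sqrt{3}\right) = 4 + \left(2 - 3 i \sqrt{3}\right) = 6 - 3 i \sqrt{3}$)
$\left(\frac{1}{9 + 14} + Y{\left(T{\left(-3 \right)},-3 \right)}\right)^{2} = \left(\frac{1}{9 + 14} + \left(6 - 3 i \sqrt{3}\right)\right)^{2} = \left(\frac{1}{23} + \left(6 - 3 i \sqrt{3}\right)\right)^{2} = \left(\frac{139}{23} - 3 i \sqrt{3}\right)^{2}$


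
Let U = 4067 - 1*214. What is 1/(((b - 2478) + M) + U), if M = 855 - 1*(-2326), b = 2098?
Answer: 1/6654 ≈ 0.00015029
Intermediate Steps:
M = 3181 (M = 855 + 2326 = 3181)
U = 3853 (U = 4067 - 214 = 3853)
1/(((b - 2478) + M) + U) = 1/(((2098 - 2478) + 3181) + 3853) = 1/((-380 + 3181) + 3853) = 1/(2801 + 3853) = 1/6654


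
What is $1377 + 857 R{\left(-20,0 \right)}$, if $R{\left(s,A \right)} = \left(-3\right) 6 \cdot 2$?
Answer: $-29475$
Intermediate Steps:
$R{\left(s,A \right)} = -36$ ($R{\left(s,A \right)} = \left(-18\right) 2 = -36$)
$1377 + 857 R{\left(-20,0 \right)} = 1377 + 857 \left(-36\right) = 1377 - 30852 = -29475$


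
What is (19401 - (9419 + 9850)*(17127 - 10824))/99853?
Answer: -121433106/99853 ≈ -1216.1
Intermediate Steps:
(19401 - (9419 + 9850)*(17127 - 10824))/99853 = (19401 - 19269*6303)*(1/99853) = (19401 - 1*121452507)*(1/99853) = (19401 - 121452507)*(1/99853) = -121433106*1/99853 = -121433106/99853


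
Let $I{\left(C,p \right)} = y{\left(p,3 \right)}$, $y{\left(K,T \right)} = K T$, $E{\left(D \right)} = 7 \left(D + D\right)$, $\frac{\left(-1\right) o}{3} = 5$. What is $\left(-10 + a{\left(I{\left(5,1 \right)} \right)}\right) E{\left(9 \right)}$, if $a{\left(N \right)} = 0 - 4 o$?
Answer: $6300$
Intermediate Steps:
$o = -15$ ($o = \left(-3\right) 5 = -15$)
$E{\left(D \right)} = 14 D$ ($E{\left(D \right)} = 7 \cdot 2 D = 14 D$)
$I{\left(C,p \right)} = 3 p$ ($I{\left(C,p \right)} = p 3 = 3 p$)
$a{\left(N \right)} = 60$ ($a{\left(N \right)} = 0 - -60 = 0 + 60 = 60$)
$\left(-10 + a{\left(I{\left(5,1 \right)} \right)}\right) E{\left(9 \right)} = \left(-10 + 60\right) 14 \cdot 9 = 50 \cdot 126 = 6300$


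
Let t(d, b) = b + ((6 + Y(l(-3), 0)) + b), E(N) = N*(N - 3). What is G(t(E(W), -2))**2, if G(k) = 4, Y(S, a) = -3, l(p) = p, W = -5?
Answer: 16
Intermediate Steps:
E(N) = N*(-3 + N)
t(d, b) = 3 + 2*b (t(d, b) = b + ((6 - 3) + b) = b + (3 + b) = 3 + 2*b)
G(t(E(W), -2))**2 = 4**2 = 16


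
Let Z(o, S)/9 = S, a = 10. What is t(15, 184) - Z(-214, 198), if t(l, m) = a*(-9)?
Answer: -1872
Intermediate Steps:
Z(o, S) = 9*S
t(l, m) = -90 (t(l, m) = 10*(-9) = -90)
t(15, 184) - Z(-214, 198) = -90 - 9*198 = -90 - 1*1782 = -90 - 1782 = -1872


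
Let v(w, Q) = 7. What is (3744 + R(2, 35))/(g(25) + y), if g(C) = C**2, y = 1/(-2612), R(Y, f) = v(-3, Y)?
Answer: 890692/148409 ≈ 6.0016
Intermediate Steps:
R(Y, f) = 7
y = -1/2612 ≈ -0.00038285
(3744 + R(2, 35))/(g(25) + y) = (3744 + 7)/(25**2 - 1/2612) = 3751/(625 - 1/2612) = 3751/(1632499/2612) = 3751*(2612/1632499) = 890692/148409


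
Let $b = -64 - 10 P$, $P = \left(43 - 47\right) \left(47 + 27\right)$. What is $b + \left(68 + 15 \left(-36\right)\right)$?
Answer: $2424$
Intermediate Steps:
$P = -296$ ($P = \left(-4\right) 74 = -296$)
$b = 2896$ ($b = -64 - -2960 = -64 + 2960 = 2896$)
$b + \left(68 + 15 \left(-36\right)\right) = 2896 + \left(68 + 15 \left(-36\right)\right) = 2896 + \left(68 - 540\right) = 2896 - 472 = 2424$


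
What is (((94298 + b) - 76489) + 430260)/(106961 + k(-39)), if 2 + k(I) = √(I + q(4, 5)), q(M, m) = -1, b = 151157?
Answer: 64092613734/11440227721 - 1198452*I*√10/11440227721 ≈ 5.6024 - 0.00033127*I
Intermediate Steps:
k(I) = -2 + √(-1 + I) (k(I) = -2 + √(I - 1) = -2 + √(-1 + I))
(((94298 + b) - 76489) + 430260)/(106961 + k(-39)) = (((94298 + 151157) - 76489) + 430260)/(106961 + (-2 + √(-1 - 39))) = ((245455 - 76489) + 430260)/(106961 + (-2 + √(-40))) = (168966 + 430260)/(106961 + (-2 + 2*I*√10)) = 599226/(106959 + 2*I*√10)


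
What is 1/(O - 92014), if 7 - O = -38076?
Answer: -1/53931 ≈ -1.8542e-5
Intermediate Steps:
O = 38083 (O = 7 - 1*(-38076) = 7 + 38076 = 38083)
1/(O - 92014) = 1/(38083 - 92014) = 1/(-53931) = -1/53931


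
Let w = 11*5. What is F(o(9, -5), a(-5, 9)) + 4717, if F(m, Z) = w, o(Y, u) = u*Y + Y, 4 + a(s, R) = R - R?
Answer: 4772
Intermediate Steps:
w = 55
a(s, R) = -4 (a(s, R) = -4 + (R - R) = -4 + 0 = -4)
o(Y, u) = Y + Y*u (o(Y, u) = Y*u + Y = Y + Y*u)
F(m, Z) = 55
F(o(9, -5), a(-5, 9)) + 4717 = 55 + 4717 = 4772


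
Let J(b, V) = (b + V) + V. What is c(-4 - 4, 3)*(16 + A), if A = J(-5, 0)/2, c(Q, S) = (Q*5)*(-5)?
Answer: 2700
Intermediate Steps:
J(b, V) = b + 2*V (J(b, V) = (V + b) + V = b + 2*V)
c(Q, S) = -25*Q (c(Q, S) = (5*Q)*(-5) = -25*Q)
A = -5/2 (A = (-5 + 2*0)/2 = (-5 + 0)*(½) = -5*½ = -5/2 ≈ -2.5000)
c(-4 - 4, 3)*(16 + A) = (-25*(-4 - 4))*(16 - 5/2) = -25*(-8)*(27/2) = 200*(27/2) = 2700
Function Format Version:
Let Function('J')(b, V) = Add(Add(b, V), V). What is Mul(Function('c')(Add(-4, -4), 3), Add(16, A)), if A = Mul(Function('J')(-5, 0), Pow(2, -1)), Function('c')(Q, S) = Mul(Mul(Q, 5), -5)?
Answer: 2700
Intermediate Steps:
Function('J')(b, V) = Add(b, Mul(2, V)) (Function('J')(b, V) = Add(Add(V, b), V) = Add(b, Mul(2, V)))
Function('c')(Q, S) = Mul(-25, Q) (Function('c')(Q, S) = Mul(Mul(5, Q), -5) = Mul(-25, Q))
A = Rational(-5, 2) (A = Mul(Add(-5, Mul(2, 0)), Pow(2, -1)) = Mul(Add(-5, 0), Rational(1, 2)) = Mul(-5, Rational(1, 2)) = Rational(-5, 2) ≈ -2.5000)
Mul(Function('c')(Add(-4, -4), 3), Add(16, A)) = Mul(Mul(-25, Add(-4, -4)), Add(16, Rational(-5, 2))) = Mul(Mul(-25, -8), Rational(27, 2)) = Mul(200, Rational(27, 2)) = 2700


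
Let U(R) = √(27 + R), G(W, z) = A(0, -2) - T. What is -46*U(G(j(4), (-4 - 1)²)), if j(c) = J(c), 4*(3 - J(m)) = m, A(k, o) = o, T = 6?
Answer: -46*√19 ≈ -200.51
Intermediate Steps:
J(m) = 3 - m/4
j(c) = 3 - c/4
G(W, z) = -8 (G(W, z) = -2 - 1*6 = -2 - 6 = -8)
-46*U(G(j(4), (-4 - 1)²)) = -46*√(27 - 8) = -46*√19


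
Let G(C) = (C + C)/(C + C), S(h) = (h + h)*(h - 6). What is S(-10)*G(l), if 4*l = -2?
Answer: 320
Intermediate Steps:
l = -½ (l = (¼)*(-2) = -½ ≈ -0.50000)
S(h) = 2*h*(-6 + h) (S(h) = (2*h)*(-6 + h) = 2*h*(-6 + h))
G(C) = 1 (G(C) = (2*C)/((2*C)) = (2*C)*(1/(2*C)) = 1)
S(-10)*G(l) = (2*(-10)*(-6 - 10))*1 = (2*(-10)*(-16))*1 = 320*1 = 320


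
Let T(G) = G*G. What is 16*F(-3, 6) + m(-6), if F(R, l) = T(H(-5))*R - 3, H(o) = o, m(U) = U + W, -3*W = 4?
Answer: -3766/3 ≈ -1255.3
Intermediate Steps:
W = -4/3 (W = -⅓*4 = -4/3 ≈ -1.3333)
m(U) = -4/3 + U (m(U) = U - 4/3 = -4/3 + U)
T(G) = G²
F(R, l) = -3 + 25*R (F(R, l) = (-5)²*R - 3 = 25*R - 3 = -3 + 25*R)
16*F(-3, 6) + m(-6) = 16*(-3 + 25*(-3)) + (-4/3 - 6) = 16*(-3 - 75) - 22/3 = 16*(-78) - 22/3 = -1248 - 22/3 = -3766/3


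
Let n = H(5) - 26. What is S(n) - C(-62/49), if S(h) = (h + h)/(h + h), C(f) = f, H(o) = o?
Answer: 111/49 ≈ 2.2653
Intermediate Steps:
n = -21 (n = 5 - 26 = -21)
S(h) = 1 (S(h) = (2*h)/((2*h)) = (2*h)*(1/(2*h)) = 1)
S(n) - C(-62/49) = 1 - (-62)/49 = 1 - 1*(-62/49) = 1 + 62/49 = 111/49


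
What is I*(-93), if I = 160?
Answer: -14880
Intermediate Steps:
I*(-93) = 160*(-93) = -14880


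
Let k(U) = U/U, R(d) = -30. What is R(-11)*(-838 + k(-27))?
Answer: 25110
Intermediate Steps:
k(U) = 1
R(-11)*(-838 + k(-27)) = -30*(-838 + 1) = -30*(-837) = 25110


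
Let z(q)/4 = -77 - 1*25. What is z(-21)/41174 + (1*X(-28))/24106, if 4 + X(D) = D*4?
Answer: -214874/14596183 ≈ -0.014721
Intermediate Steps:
z(q) = -408 (z(q) = 4*(-77 - 1*25) = 4*(-77 - 25) = 4*(-102) = -408)
X(D) = -4 + 4*D (X(D) = -4 + D*4 = -4 + 4*D)
z(-21)/41174 + (1*X(-28))/24106 = -408/41174 + (1*(-4 + 4*(-28)))/24106 = -408*1/41174 + (1*(-4 - 112))*(1/24106) = -12/1211 + (1*(-116))*(1/24106) = -12/1211 - 116*1/24106 = -12/1211 - 58/12053 = -214874/14596183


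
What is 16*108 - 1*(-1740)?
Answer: 3468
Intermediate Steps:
16*108 - 1*(-1740) = 1728 + 1740 = 3468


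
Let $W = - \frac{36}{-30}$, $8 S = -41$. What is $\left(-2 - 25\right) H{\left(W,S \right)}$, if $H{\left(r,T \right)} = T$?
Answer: $\frac{1107}{8} \approx 138.38$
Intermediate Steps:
$S = - \frac{41}{8}$ ($S = \frac{1}{8} \left(-41\right) = - \frac{41}{8} \approx -5.125$)
$W = \frac{6}{5}$ ($W = \left(-36\right) \left(- \frac{1}{30}\right) = \frac{6}{5} \approx 1.2$)
$\left(-2 - 25\right) H{\left(W,S \right)} = \left(-2 - 25\right) \left(- \frac{41}{8}\right) = \left(-27\right) \left(- \frac{41}{8}\right) = \frac{1107}{8}$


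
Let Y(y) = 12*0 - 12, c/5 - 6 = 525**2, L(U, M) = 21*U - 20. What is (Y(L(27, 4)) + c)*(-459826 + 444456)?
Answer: -21182057910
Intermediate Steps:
L(U, M) = -20 + 21*U
c = 1378155 (c = 30 + 5*525**2 = 30 + 5*275625 = 30 + 1378125 = 1378155)
Y(y) = -12 (Y(y) = 0 - 12 = -12)
(Y(L(27, 4)) + c)*(-459826 + 444456) = (-12 + 1378155)*(-459826 + 444456) = 1378143*(-15370) = -21182057910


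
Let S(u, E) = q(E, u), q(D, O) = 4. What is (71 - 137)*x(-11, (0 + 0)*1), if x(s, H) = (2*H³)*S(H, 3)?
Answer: 0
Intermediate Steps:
S(u, E) = 4
x(s, H) = 8*H³ (x(s, H) = (2*H³)*4 = 8*H³)
(71 - 137)*x(-11, (0 + 0)*1) = (71 - 137)*(8*((0 + 0)*1)³) = -528*(0*1)³ = -528*0³ = -528*0 = -66*0 = 0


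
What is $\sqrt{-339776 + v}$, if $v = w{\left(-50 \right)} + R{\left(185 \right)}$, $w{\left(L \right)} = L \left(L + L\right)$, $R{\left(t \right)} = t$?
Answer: $i \sqrt{334591} \approx 578.44 i$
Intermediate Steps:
$w{\left(L \right)} = 2 L^{2}$ ($w{\left(L \right)} = L 2 L = 2 L^{2}$)
$v = 5185$ ($v = 2 \left(-50\right)^{2} + 185 = 2 \cdot 2500 + 185 = 5000 + 185 = 5185$)
$\sqrt{-339776 + v} = \sqrt{-339776 + 5185} = \sqrt{-334591} = i \sqrt{334591}$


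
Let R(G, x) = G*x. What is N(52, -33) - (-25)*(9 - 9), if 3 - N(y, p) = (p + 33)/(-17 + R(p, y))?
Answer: 3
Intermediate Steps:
N(y, p) = 3 - (33 + p)/(-17 + p*y) (N(y, p) = 3 - (p + 33)/(-17 + p*y) = 3 - (33 + p)/(-17 + p*y))
N(52, -33) - (-25)*(9 - 9) = (-84 - 1*(-33) + 3*(-33)*52)/(-17 - 33*52) - (-25)*(9 - 9) = (-84 + 33 - 5148)/(-17 - 1716) - (-25)*0 = -5199/(-1733) - 1*0 = -1/1733*(-5199) + 0 = 3 + 0 = 3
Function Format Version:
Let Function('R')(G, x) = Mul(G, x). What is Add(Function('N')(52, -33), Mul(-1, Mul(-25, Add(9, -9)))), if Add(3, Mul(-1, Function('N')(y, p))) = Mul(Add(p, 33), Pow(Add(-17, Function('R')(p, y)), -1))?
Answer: 3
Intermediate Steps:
Function('N')(y, p) = Add(3, Mul(-1, Pow(Add(-17, Mul(p, y)), -1), Add(33, p))) (Function('N')(y, p) = Add(3, Mul(-1, Mul(Add(p, 33), Pow(Add(-17, Mul(p, y)), -1)))) = Add(3, Mul(-1, Mul(Add(33, p), Pow(Add(-17, Mul(p, y)), -1)))) = Add(3, Mul(-1, Mul(Pow(Add(-17, Mul(p, y)), -1), Add(33, p)))) = Add(3, Mul(-1, Pow(Add(-17, Mul(p, y)), -1), Add(33, p))))
Add(Function('N')(52, -33), Mul(-1, Mul(-25, Add(9, -9)))) = Add(Mul(Pow(Add(-17, Mul(-33, 52)), -1), Add(-84, Mul(-1, -33), Mul(3, -33, 52))), Mul(-1, Mul(-25, Add(9, -9)))) = Add(Mul(Pow(Add(-17, -1716), -1), Add(-84, 33, -5148)), Mul(-1, Mul(-25, 0))) = Add(Mul(Pow(-1733, -1), -5199), Mul(-1, 0)) = Add(Mul(Rational(-1, 1733), -5199), 0) = Add(3, 0) = 3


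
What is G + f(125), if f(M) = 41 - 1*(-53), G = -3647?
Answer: -3553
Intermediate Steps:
f(M) = 94 (f(M) = 41 + 53 = 94)
G + f(125) = -3647 + 94 = -3553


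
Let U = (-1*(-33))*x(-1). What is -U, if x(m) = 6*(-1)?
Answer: 198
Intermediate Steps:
x(m) = -6
U = -198 (U = -1*(-33)*(-6) = 33*(-6) = -198)
-U = -1*(-198) = 198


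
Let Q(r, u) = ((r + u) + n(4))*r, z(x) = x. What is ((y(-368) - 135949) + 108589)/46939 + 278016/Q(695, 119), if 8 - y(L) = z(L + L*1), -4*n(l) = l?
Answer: -663059512/8840725955 ≈ -0.075001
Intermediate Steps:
n(l) = -l/4
y(L) = 8 - 2*L (y(L) = 8 - (L + L*1) = 8 - (L + L) = 8 - 2*L)
Q(r, u) = r*(-1 + r + u) (Q(r, u) = ((r + u) - ¼*4)*r = ((r + u) - 1)*r = (-1 + r + u)*r = r*(-1 + r + u))
((y(-368) - 135949) + 108589)/46939 + 278016/Q(695, 119) = (((8 - 2*(-368)) - 135949) + 108589)/46939 + 278016/((695*(-1 + 695 + 119))) = (((8 + 736) - 135949) + 108589)*(1/46939) + 278016/((695*813)) = ((744 - 135949) + 108589)*(1/46939) + 278016/565035 = (-135205 + 108589)*(1/46939) + 278016*(1/565035) = -26616*1/46939 + 92672/188345 = -26616/46939 + 92672/188345 = -663059512/8840725955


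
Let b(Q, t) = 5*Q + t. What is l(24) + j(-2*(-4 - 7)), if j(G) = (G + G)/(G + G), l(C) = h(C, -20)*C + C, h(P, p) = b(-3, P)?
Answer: 241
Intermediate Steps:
b(Q, t) = t + 5*Q
h(P, p) = -15 + P (h(P, p) = P + 5*(-3) = P - 15 = -15 + P)
l(C) = C + C*(-15 + C) (l(C) = (-15 + C)*C + C = C*(-15 + C) + C = C + C*(-15 + C))
j(G) = 1 (j(G) = (2*G)/((2*G)) = (2*G)*(1/(2*G)) = 1)
l(24) + j(-2*(-4 - 7)) = 24*(-14 + 24) + 1 = 24*10 + 1 = 240 + 1 = 241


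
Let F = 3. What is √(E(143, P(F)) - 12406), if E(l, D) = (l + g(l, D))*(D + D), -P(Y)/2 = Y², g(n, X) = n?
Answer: I*√22702 ≈ 150.67*I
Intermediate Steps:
P(Y) = -2*Y²
E(l, D) = 4*D*l (E(l, D) = (l + l)*(D + D) = (2*l)*(2*D) = 4*D*l)
√(E(143, P(F)) - 12406) = √(4*(-2*3²)*143 - 12406) = √(4*(-2*9)*143 - 12406) = √(4*(-18)*143 - 12406) = √(-10296 - 12406) = √(-22702) = I*√22702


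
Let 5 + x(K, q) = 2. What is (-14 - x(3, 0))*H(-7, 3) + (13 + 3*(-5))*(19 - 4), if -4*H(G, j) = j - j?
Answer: -30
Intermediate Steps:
H(G, j) = 0 (H(G, j) = -(j - j)/4 = -¼*0 = 0)
x(K, q) = -3 (x(K, q) = -5 + 2 = -3)
(-14 - x(3, 0))*H(-7, 3) + (13 + 3*(-5))*(19 - 4) = (-14 - 1*(-3))*0 + (13 + 3*(-5))*(19 - 4) = (-14 + 3)*0 + (13 - 15)*15 = -11*0 - 2*15 = 0 - 30 = -30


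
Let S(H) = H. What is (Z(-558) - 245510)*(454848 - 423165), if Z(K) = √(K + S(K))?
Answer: -7778493330 + 190098*I*√31 ≈ -7.7785e+9 + 1.0584e+6*I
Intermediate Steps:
Z(K) = √2*√K (Z(K) = √(K + K) = √(2*K) = √2*√K)
(Z(-558) - 245510)*(454848 - 423165) = (√2*√(-558) - 245510)*(454848 - 423165) = (√2*(3*I*√62) - 245510)*31683 = (6*I*√31 - 245510)*31683 = (-245510 + 6*I*√31)*31683 = -7778493330 + 190098*I*√31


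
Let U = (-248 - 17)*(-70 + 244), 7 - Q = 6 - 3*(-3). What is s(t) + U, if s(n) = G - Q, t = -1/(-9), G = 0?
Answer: -46102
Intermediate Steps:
Q = -8 (Q = 7 - (6 - 3*(-3)) = 7 - (6 + 9) = 7 - 1*15 = 7 - 15 = -8)
U = -46110 (U = -265*174 = -46110)
t = 1/9 (t = -1*(-1/9) = 1/9 ≈ 0.11111)
s(n) = 8 (s(n) = 0 - 1*(-8) = 0 + 8 = 8)
s(t) + U = 8 - 46110 = -46102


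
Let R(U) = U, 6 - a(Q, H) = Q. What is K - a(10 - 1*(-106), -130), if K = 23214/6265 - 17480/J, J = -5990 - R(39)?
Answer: 4404354756/37771685 ≈ 116.60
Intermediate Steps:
a(Q, H) = 6 - Q
J = -6029 (J = -5990 - 1*39 = -5990 - 39 = -6029)
K = 249469406/37771685 (K = 23214/6265 - 17480/(-6029) = 23214*(1/6265) - 17480*(-1/6029) = 23214/6265 + 17480/6029 = 249469406/37771685 ≈ 6.6047)
K - a(10 - 1*(-106), -130) = 249469406/37771685 - (6 - (10 - 1*(-106))) = 249469406/37771685 - (6 - (10 + 106)) = 249469406/37771685 - (6 - 1*116) = 249469406/37771685 - (6 - 116) = 249469406/37771685 - 1*(-110) = 249469406/37771685 + 110 = 4404354756/37771685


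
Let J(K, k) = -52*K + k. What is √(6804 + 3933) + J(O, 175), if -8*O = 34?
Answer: 396 + 3*√1193 ≈ 499.62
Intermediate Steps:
O = -17/4 (O = -⅛*34 = -17/4 ≈ -4.2500)
J(K, k) = k - 52*K
√(6804 + 3933) + J(O, 175) = √(6804 + 3933) + (175 - 52*(-17/4)) = √10737 + (175 + 221) = 3*√1193 + 396 = 396 + 3*√1193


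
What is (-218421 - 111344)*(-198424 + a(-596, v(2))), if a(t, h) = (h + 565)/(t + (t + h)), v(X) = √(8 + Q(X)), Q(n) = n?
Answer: 46485687217298645/710427 + 579397105*√10/1420854 ≈ 6.5433e+10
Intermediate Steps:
v(X) = √(8 + X)
a(t, h) = (565 + h)/(h + 2*t) (a(t, h) = (565 + h)/(t + (h + t)) = (565 + h)/(h + 2*t))
(-218421 - 111344)*(-198424 + a(-596, v(2))) = (-218421 - 111344)*(-198424 + (565 + √(8 + 2))/(√(8 + 2) + 2*(-596))) = -329765*(-198424 + (565 + √10)/(√10 - 1192)) = -329765*(-198424 + (565 + √10)/(-1192 + √10)) = 65433290360 - 329765*(565 + √10)/(-1192 + √10)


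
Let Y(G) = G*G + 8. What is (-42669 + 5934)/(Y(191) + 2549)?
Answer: -36735/39038 ≈ -0.94101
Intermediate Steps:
Y(G) = 8 + G² (Y(G) = G² + 8 = 8 + G²)
(-42669 + 5934)/(Y(191) + 2549) = (-42669 + 5934)/((8 + 191²) + 2549) = -36735/((8 + 36481) + 2549) = -36735/(36489 + 2549) = -36735/39038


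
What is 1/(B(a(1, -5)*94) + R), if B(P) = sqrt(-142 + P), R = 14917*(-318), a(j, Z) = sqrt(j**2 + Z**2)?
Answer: -1/(4743606 - sqrt(-142 + 94*sqrt(26))) ≈ -2.1081e-7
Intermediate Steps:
a(j, Z) = sqrt(Z**2 + j**2)
R = -4743606
1/(B(a(1, -5)*94) + R) = 1/(sqrt(-142 + sqrt((-5)**2 + 1**2)*94) - 4743606) = 1/(sqrt(-142 + sqrt(25 + 1)*94) - 4743606) = 1/(sqrt(-142 + sqrt(26)*94) - 4743606) = 1/(sqrt(-142 + 94*sqrt(26)) - 4743606) = 1/(-4743606 + sqrt(-142 + 94*sqrt(26)))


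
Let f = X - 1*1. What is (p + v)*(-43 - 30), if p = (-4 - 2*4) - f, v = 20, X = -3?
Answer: -876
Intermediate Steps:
f = -4 (f = -3 - 1*1 = -3 - 1 = -4)
p = -8 (p = (-4 - 2*4) - 1*(-4) = (-4 - 8) + 4 = -12 + 4 = -8)
(p + v)*(-43 - 30) = (-8 + 20)*(-43 - 30) = 12*(-73) = -876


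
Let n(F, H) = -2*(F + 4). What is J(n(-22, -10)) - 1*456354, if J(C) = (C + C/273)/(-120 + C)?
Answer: -290697772/637 ≈ -4.5635e+5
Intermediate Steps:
n(F, H) = -8 - 2*F (n(F, H) = -2*(4 + F) = -8 - 2*F)
J(C) = 274*C/(273*(-120 + C)) (J(C) = (C + C*(1/273))/(-120 + C) = (C + C/273)/(-120 + C) = (274*C/273)/(-120 + C) = 274*C/(273*(-120 + C)))
J(n(-22, -10)) - 1*456354 = 274*(-8 - 2*(-22))/(273*(-120 + (-8 - 2*(-22)))) - 1*456354 = 274*(-8 + 44)/(273*(-120 + (-8 + 44))) - 456354 = (274/273)*36/(-120 + 36) - 456354 = (274/273)*36/(-84) - 456354 = (274/273)*36*(-1/84) - 456354 = -274/637 - 456354 = -290697772/637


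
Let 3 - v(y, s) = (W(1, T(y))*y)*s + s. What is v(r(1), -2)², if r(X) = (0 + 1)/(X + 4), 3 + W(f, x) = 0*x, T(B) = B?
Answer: 361/25 ≈ 14.440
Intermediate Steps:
W(f, x) = -3 (W(f, x) = -3 + 0*x = -3 + 0 = -3)
r(X) = 1/(4 + X)
v(y, s) = 3 - s + 3*s*y (v(y, s) = 3 - ((-3*y)*s + s) = 3 - (-3*s*y + s) = 3 - (s - 3*s*y) = 3 + (-s + 3*s*y) = 3 - s + 3*s*y)
v(r(1), -2)² = (3 - 1*(-2) + 3*(-2)/(4 + 1))² = (3 + 2 + 3*(-2)/5)² = (3 + 2 + 3*(-2)*(⅕))² = (3 + 2 - 6/5)² = (19/5)² = 361/25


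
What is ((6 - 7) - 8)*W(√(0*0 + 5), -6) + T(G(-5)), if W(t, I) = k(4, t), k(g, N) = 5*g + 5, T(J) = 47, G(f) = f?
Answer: -178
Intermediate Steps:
k(g, N) = 5 + 5*g
W(t, I) = 25 (W(t, I) = 5 + 5*4 = 5 + 20 = 25)
((6 - 7) - 8)*W(√(0*0 + 5), -6) + T(G(-5)) = ((6 - 7) - 8)*25 + 47 = (-1 - 8)*25 + 47 = -9*25 + 47 = -225 + 47 = -178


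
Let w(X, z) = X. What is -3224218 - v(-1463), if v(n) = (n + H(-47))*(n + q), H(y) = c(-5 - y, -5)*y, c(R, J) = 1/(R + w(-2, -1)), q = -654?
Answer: -252955059/40 ≈ -6.3239e+6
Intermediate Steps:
c(R, J) = 1/(-2 + R) (c(R, J) = 1/(R - 2) = 1/(-2 + R))
H(y) = y/(-7 - y) (H(y) = y/(-2 + (-5 - y)) = y/(-7 - y))
v(n) = (-654 + n)*(-47/40 + n) (v(n) = (n - 1*(-47)/(7 - 47))*(n - 654) = (n - 1*(-47)/(-40))*(-654 + n) = (n - 1*(-47)*(-1/40))*(-654 + n) = (n - 47/40)*(-654 + n) = (-47/40 + n)*(-654 + n) = (-654 + n)*(-47/40 + n))
-3224218 - v(-1463) = -3224218 - (15369/20 + (-1463)**2 - 26207/40*(-1463)) = -3224218 - (15369/20 + 2140369 + 38340841/40) = -3224218 - 1*123986339/40 = -3224218 - 123986339/40 = -252955059/40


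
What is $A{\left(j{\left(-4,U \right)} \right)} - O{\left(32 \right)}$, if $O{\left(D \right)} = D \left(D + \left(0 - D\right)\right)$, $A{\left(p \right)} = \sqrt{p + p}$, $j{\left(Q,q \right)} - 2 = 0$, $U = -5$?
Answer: $2$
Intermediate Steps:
$j{\left(Q,q \right)} = 2$ ($j{\left(Q,q \right)} = 2 + 0 = 2$)
$A{\left(p \right)} = \sqrt{2} \sqrt{p}$ ($A{\left(p \right)} = \sqrt{2 p} = \sqrt{2} \sqrt{p}$)
$O{\left(D \right)} = 0$ ($O{\left(D \right)} = D \left(D - D\right) = D 0 = 0$)
$A{\left(j{\left(-4,U \right)} \right)} - O{\left(32 \right)} = \sqrt{2} \sqrt{2} - 0 = 2 + 0 = 2$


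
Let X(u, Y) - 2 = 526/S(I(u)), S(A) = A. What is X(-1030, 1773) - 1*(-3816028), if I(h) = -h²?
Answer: 2024213113237/530450 ≈ 3.8160e+6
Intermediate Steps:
X(u, Y) = 2 - 526/u² (X(u, Y) = 2 + 526/((-u²)) = 2 + 526*(-1/u²) = 2 - 526/u²)
X(-1030, 1773) - 1*(-3816028) = (2 - 526/(-1030)²) - 1*(-3816028) = (2 - 526*1/1060900) + 3816028 = (2 - 263/530450) + 3816028 = 1060637/530450 + 3816028 = 2024213113237/530450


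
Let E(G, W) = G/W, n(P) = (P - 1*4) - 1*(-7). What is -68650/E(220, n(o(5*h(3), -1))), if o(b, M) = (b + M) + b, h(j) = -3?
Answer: 96110/11 ≈ 8737.3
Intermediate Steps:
o(b, M) = M + 2*b (o(b, M) = (M + b) + b = M + 2*b)
n(P) = 3 + P (n(P) = (P - 4) + 7 = (-4 + P) + 7 = 3 + P)
-68650/E(220, n(o(5*h(3), -1))) = -68650/(220/(3 + (-1 + 2*(5*(-3))))) = -68650/(220/(3 + (-1 + 2*(-15)))) = -68650/(220/(3 + (-1 - 30))) = -68650/(220/(3 - 31)) = -68650/(220/(-28)) = -68650/(220*(-1/28)) = -68650/(-55/7) = -68650*(-7/55) = 96110/11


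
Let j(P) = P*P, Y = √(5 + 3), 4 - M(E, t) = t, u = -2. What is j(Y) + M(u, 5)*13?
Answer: -5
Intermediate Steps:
M(E, t) = 4 - t
Y = 2*√2 (Y = √8 = 2*√2 ≈ 2.8284)
j(P) = P²
j(Y) + M(u, 5)*13 = (2*√2)² + (4 - 1*5)*13 = 8 + (4 - 5)*13 = 8 - 1*13 = 8 - 13 = -5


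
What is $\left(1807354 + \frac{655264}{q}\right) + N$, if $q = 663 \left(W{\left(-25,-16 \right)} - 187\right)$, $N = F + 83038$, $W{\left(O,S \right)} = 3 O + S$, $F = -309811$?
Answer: $\frac{145661275585}{92157} \approx 1.5806 \cdot 10^{6}$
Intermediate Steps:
$W{\left(O,S \right)} = S + 3 O$
$N = -226773$ ($N = -309811 + 83038 = -226773$)
$q = -184314$ ($q = 663 \left(\left(-16 + 3 \left(-25\right)\right) - 187\right) = 663 \left(\left(-16 - 75\right) - 187\right) = 663 \left(-91 - 187\right) = 663 \left(-278\right) = -184314$)
$\left(1807354 + \frac{655264}{q}\right) + N = \left(1807354 + \frac{655264}{-184314}\right) - 226773 = \left(1807354 + 655264 \left(- \frac{1}{184314}\right)\right) - 226773 = \left(1807354 - \frac{327632}{92157}\right) - 226773 = \frac{166559994946}{92157} - 226773 = \frac{145661275585}{92157}$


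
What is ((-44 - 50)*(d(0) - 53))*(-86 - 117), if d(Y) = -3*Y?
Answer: -1011346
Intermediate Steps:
((-44 - 50)*(d(0) - 53))*(-86 - 117) = ((-44 - 50)*(-3*0 - 53))*(-86 - 117) = -94*(0 - 53)*(-203) = -94*(-53)*(-203) = 4982*(-203) = -1011346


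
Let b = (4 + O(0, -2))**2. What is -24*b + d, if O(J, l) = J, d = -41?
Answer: -425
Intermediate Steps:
b = 16 (b = (4 + 0)**2 = 4**2 = 16)
-24*b + d = -24*16 - 41 = -384 - 41 = -425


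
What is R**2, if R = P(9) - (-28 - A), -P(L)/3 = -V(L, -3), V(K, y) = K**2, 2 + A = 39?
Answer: 94864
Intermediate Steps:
A = 37 (A = -2 + 39 = 37)
P(L) = 3*L**2 (P(L) = -(-3)*L**2 = 3*L**2)
R = 308 (R = 3*9**2 - (-28 - 1*37) = 3*81 - (-28 - 37) = 243 - 1*(-65) = 243 + 65 = 308)
R**2 = 308**2 = 94864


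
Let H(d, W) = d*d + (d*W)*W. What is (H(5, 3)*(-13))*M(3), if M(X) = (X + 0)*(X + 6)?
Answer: -24570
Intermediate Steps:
H(d, W) = d² + d*W² (H(d, W) = d² + (W*d)*W = d² + d*W²)
M(X) = X*(6 + X)
(H(5, 3)*(-13))*M(3) = ((5*(5 + 3²))*(-13))*(3*(6 + 3)) = ((5*(5 + 9))*(-13))*(3*9) = ((5*14)*(-13))*27 = (70*(-13))*27 = -910*27 = -24570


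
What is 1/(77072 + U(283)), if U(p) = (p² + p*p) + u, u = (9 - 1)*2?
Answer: 1/237266 ≈ 4.2147e-6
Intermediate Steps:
u = 16 (u = 8*2 = 16)
U(p) = 16 + 2*p² (U(p) = (p² + p*p) + 16 = (p² + p²) + 16 = 2*p² + 16 = 16 + 2*p²)
1/(77072 + U(283)) = 1/(77072 + (16 + 2*283²)) = 1/(77072 + (16 + 2*80089)) = 1/(77072 + (16 + 160178)) = 1/(77072 + 160194) = 1/237266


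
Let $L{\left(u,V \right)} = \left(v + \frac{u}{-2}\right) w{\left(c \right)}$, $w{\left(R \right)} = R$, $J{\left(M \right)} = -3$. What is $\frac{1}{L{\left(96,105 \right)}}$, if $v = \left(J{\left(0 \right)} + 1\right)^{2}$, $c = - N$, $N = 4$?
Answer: $\frac{1}{176} \approx 0.0056818$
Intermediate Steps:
$c = -4$ ($c = \left(-1\right) 4 = -4$)
$v = 4$ ($v = \left(-3 + 1\right)^{2} = \left(-2\right)^{2} = 4$)
$L{\left(u,V \right)} = -16 + 2 u$ ($L{\left(u,V \right)} = \left(4 + \frac{u}{-2}\right) \left(-4\right) = \left(4 + u \left(- \frac{1}{2}\right)\right) \left(-4\right) = \left(4 - \frac{u}{2}\right) \left(-4\right) = -16 + 2 u$)
$\frac{1}{L{\left(96,105 \right)}} = \frac{1}{-16 + 2 \cdot 96} = \frac{1}{-16 + 192} = \frac{1}{176}$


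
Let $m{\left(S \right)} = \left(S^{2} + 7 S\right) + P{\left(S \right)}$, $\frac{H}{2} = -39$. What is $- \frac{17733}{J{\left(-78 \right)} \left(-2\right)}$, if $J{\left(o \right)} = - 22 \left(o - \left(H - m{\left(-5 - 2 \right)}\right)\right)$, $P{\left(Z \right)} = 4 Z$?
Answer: $\frac{17733}{1232} \approx 14.394$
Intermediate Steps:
$H = -78$ ($H = 2 \left(-39\right) = -78$)
$m{\left(S \right)} = S^{2} + 11 S$ ($m{\left(S \right)} = \left(S^{2} + 7 S\right) + 4 S = S^{2} + 11 S$)
$J{\left(o \right)} = -1100 - 22 o$ ($J{\left(o \right)} = - 22 \left(o + \left(\left(-5 - 2\right) \left(11 - 7\right) - -78\right)\right) = - 22 \left(o + \left(- 7 \left(11 - 7\right) + 78\right)\right) = - 22 \left(o + \left(\left(-7\right) 4 + 78\right)\right) = - 22 \left(o + \left(-28 + 78\right)\right) = - 22 \left(o + 50\right) = - 22 \left(50 + o\right) = -1100 - 22 o$)
$- \frac{17733}{J{\left(-78 \right)} \left(-2\right)} = - \frac{17733}{\left(-1100 - -1716\right) \left(-2\right)} = - \frac{17733}{\left(-1100 + 1716\right) \left(-2\right)} = - \frac{17733}{616 \left(-2\right)} = - \frac{17733}{-1232} = \left(-17733\right) \left(- \frac{1}{1232}\right) = \frac{17733}{1232}$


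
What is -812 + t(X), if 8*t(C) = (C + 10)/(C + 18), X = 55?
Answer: -474143/584 ≈ -811.89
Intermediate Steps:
t(C) = (10 + C)/(8*(18 + C)) (t(C) = ((C + 10)/(C + 18))/8 = ((10 + C)/(18 + C))/8 = (10 + C)/(8*(18 + C)))
-812 + t(X) = -812 + (10 + 55)/(8*(18 + 55)) = -812 + (⅛)*65/73 = -812 + (⅛)*(1/73)*65 = -812 + 65/584 = -474143/584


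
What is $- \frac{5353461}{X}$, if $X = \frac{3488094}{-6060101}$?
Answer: $\frac{3604723817729}{387566} \approx 9.3009 \cdot 10^{6}$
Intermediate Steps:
$X = - \frac{3488094}{6060101}$ ($X = 3488094 \left(- \frac{1}{6060101}\right) = - \frac{3488094}{6060101} \approx -0.57558$)
$- \frac{5353461}{X} = - \frac{5353461}{- \frac{3488094}{6060101}} = \left(-5353461\right) \left(- \frac{6060101}{3488094}\right) = \frac{3604723817729}{387566}$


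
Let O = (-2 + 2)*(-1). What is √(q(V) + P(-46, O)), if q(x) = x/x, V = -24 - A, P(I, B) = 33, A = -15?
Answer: √34 ≈ 5.8309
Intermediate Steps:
O = 0 (O = 0*(-1) = 0)
V = -9 (V = -24 - 1*(-15) = -24 + 15 = -9)
q(x) = 1
√(q(V) + P(-46, O)) = √(1 + 33) = √34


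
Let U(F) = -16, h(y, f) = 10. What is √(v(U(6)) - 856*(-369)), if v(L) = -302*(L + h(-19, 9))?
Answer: 2*√79419 ≈ 563.63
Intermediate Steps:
v(L) = -3020 - 302*L (v(L) = -302*(L + 10) = -302*(10 + L) = -3020 - 302*L)
√(v(U(6)) - 856*(-369)) = √((-3020 - 302*(-16)) - 856*(-369)) = √((-3020 + 4832) + 315864) = √(1812 + 315864) = √317676 = 2*√79419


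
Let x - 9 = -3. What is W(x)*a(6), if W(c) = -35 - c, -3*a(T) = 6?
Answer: 82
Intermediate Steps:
x = 6 (x = 9 - 3 = 6)
a(T) = -2 (a(T) = -⅓*6 = -2)
W(x)*a(6) = (-35 - 1*6)*(-2) = (-35 - 6)*(-2) = -41*(-2) = 82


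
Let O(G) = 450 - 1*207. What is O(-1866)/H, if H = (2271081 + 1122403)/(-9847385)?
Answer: -2392914555/3393484 ≈ -705.15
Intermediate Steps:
O(G) = 243 (O(G) = 450 - 207 = 243)
H = -3393484/9847385 (H = 3393484*(-1/9847385) = -3393484/9847385 ≈ -0.34461)
O(-1866)/H = 243/(-3393484/9847385) = 243*(-9847385/3393484) = -2392914555/3393484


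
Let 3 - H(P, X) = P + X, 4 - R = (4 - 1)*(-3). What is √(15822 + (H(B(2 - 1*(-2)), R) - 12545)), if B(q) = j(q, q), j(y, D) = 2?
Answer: √3265 ≈ 57.140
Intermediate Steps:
B(q) = 2
R = 13 (R = 4 - (4 - 1)*(-3) = 4 - 3*(-3) = 4 - 1*(-9) = 4 + 9 = 13)
H(P, X) = 3 - P - X (H(P, X) = 3 - (P + X) = 3 + (-P - X) = 3 - P - X)
√(15822 + (H(B(2 - 1*(-2)), R) - 12545)) = √(15822 + ((3 - 1*2 - 1*13) - 12545)) = √(15822 + ((3 - 2 - 13) - 12545)) = √(15822 + (-12 - 12545)) = √(15822 - 12557) = √3265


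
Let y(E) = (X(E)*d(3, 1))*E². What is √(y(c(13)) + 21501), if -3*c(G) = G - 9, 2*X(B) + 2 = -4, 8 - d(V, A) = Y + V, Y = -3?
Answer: 25*√309/3 ≈ 146.49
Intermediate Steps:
d(V, A) = 11 - V (d(V, A) = 8 - (-3 + V) = 8 + (3 - V) = 11 - V)
X(B) = -3 (X(B) = -1 + (½)*(-4) = -1 - 2 = -3)
c(G) = 3 - G/3 (c(G) = -(G - 9)/3 = -(-9 + G)/3 = 3 - G/3)
y(E) = -24*E² (y(E) = (-3*(11 - 1*3))*E² = (-3*(11 - 3))*E² = (-3*8)*E² = -24*E²)
√(y(c(13)) + 21501) = √(-24*(3 - ⅓*13)² + 21501) = √(-24*(3 - 13/3)² + 21501) = √(-24*(-4/3)² + 21501) = √(-24*16/9 + 21501) = √(-128/3 + 21501) = √(64375/3) = 25*√309/3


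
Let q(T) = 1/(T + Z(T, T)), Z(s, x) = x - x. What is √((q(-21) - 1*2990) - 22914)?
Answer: I*√11423685/21 ≈ 160.95*I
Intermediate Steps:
Z(s, x) = 0
q(T) = 1/T (q(T) = 1/(T + 0) = 1/T)
√((q(-21) - 1*2990) - 22914) = √((1/(-21) - 1*2990) - 22914) = √((-1/21 - 2990) - 22914) = √(-62791/21 - 22914) = √(-543985/21) = I*√11423685/21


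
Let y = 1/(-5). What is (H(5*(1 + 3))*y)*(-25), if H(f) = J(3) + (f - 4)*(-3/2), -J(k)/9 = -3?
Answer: 15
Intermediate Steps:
y = -⅕ ≈ -0.20000
J(k) = 27 (J(k) = -9*(-3) = 27)
H(f) = 33 - 3*f/2 (H(f) = 27 + (f - 4)*(-3/2) = 27 + (-4 + f)*(-3*½) = 27 + (-4 + f)*(-3/2) = 27 + (6 - 3*f/2) = 33 - 3*f/2)
(H(5*(1 + 3))*y)*(-25) = ((33 - 15*(1 + 3)/2)*(-⅕))*(-25) = ((33 - 15*4/2)*(-⅕))*(-25) = ((33 - 3/2*20)*(-⅕))*(-25) = ((33 - 30)*(-⅕))*(-25) = (3*(-⅕))*(-25) = -⅗*(-25) = 15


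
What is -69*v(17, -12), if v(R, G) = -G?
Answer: -828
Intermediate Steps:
-69*v(17, -12) = -(-69)*(-12) = -69*12 = -828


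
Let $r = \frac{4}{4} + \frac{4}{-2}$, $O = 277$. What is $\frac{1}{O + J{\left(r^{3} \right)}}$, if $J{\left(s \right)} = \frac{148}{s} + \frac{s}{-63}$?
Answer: $\frac{63}{8128} \approx 0.007751$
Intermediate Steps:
$r = -1$ ($r = 4 \cdot \frac{1}{4} + 4 \left(- \frac{1}{2}\right) = 1 - 2 = -1$)
$J{\left(s \right)} = \frac{148}{s} - \frac{s}{63}$ ($J{\left(s \right)} = \frac{148}{s} + s \left(- \frac{1}{63}\right) = \frac{148}{s} - \frac{s}{63}$)
$\frac{1}{O + J{\left(r^{3} \right)}} = \frac{1}{277 + \left(\frac{148}{\left(-1\right)^{3}} - \frac{\left(-1\right)^{3}}{63}\right)} = \frac{1}{277 + \left(\frac{148}{-1} - - \frac{1}{63}\right)} = \frac{1}{277 + \left(148 \left(-1\right) + \frac{1}{63}\right)} = \frac{1}{277 + \left(-148 + \frac{1}{63}\right)} = \frac{1}{277 - \frac{9323}{63}} = \frac{1}{\frac{8128}{63}} = \frac{63}{8128}$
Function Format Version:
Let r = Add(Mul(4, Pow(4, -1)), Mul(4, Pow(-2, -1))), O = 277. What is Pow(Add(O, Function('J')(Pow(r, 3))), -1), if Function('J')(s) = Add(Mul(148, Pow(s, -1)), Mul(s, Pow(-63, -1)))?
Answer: Rational(63, 8128) ≈ 0.0077510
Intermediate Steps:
r = -1 (r = Add(Mul(4, Rational(1, 4)), Mul(4, Rational(-1, 2))) = Add(1, -2) = -1)
Function('J')(s) = Add(Mul(148, Pow(s, -1)), Mul(Rational(-1, 63), s)) (Function('J')(s) = Add(Mul(148, Pow(s, -1)), Mul(s, Rational(-1, 63))) = Add(Mul(148, Pow(s, -1)), Mul(Rational(-1, 63), s)))
Pow(Add(O, Function('J')(Pow(r, 3))), -1) = Pow(Add(277, Add(Mul(148, Pow(Pow(-1, 3), -1)), Mul(Rational(-1, 63), Pow(-1, 3)))), -1) = Pow(Add(277, Add(Mul(148, Pow(-1, -1)), Mul(Rational(-1, 63), -1))), -1) = Pow(Add(277, Add(Mul(148, -1), Rational(1, 63))), -1) = Pow(Add(277, Add(-148, Rational(1, 63))), -1) = Pow(Add(277, Rational(-9323, 63)), -1) = Pow(Rational(8128, 63), -1) = Rational(63, 8128)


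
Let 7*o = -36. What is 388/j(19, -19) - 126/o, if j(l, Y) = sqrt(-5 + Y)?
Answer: 49/2 - 97*I*sqrt(6)/3 ≈ 24.5 - 79.2*I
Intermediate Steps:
o = -36/7 (o = (1/7)*(-36) = -36/7 ≈ -5.1429)
388/j(19, -19) - 126/o = 388/(sqrt(-5 - 19)) - 126/(-36/7) = 388/(sqrt(-24)) - 126*(-7/36) = 388/((2*I*sqrt(6))) + 49/2 = 388*(-I*sqrt(6)/12) + 49/2 = -97*I*sqrt(6)/3 + 49/2 = 49/2 - 97*I*sqrt(6)/3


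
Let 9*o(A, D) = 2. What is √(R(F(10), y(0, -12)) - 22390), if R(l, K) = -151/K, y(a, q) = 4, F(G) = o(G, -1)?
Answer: I*√89711/2 ≈ 149.76*I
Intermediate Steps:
o(A, D) = 2/9 (o(A, D) = (⅑)*2 = 2/9)
F(G) = 2/9
√(R(F(10), y(0, -12)) - 22390) = √(-151/4 - 22390) = √(-89711/4) = I*√89711/2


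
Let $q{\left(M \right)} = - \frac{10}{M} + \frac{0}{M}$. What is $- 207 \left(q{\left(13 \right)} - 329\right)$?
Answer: $\frac{887409}{13} \approx 68262.0$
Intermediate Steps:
$q{\left(M \right)} = - \frac{10}{M}$ ($q{\left(M \right)} = - \frac{10}{M} + 0 = - \frac{10}{M}$)
$- 207 \left(q{\left(13 \right)} - 329\right) = - 207 \left(- \frac{10}{13} - 329\right) = \left(-207\right) \left(- \frac{4287}{13}\right) = \frac{887409}{13}$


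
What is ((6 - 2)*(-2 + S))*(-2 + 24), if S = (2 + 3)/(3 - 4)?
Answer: -616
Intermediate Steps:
S = -5 (S = 5/(-1) = 5*(-1) = -5)
((6 - 2)*(-2 + S))*(-2 + 24) = ((6 - 2)*(-2 - 5))*(-2 + 24) = (4*(-7))*22 = -28*22 = -616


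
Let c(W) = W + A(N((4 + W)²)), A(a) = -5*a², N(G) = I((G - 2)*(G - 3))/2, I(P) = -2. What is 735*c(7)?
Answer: 1470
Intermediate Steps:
N(G) = -1 (N(G) = -2/2 = -2*½ = -1)
c(W) = -5 + W (c(W) = W - 5*(-1)² = W - 5*1 = W - 5 = -5 + W)
735*c(7) = 735*(-5 + 7) = 735*2 = 1470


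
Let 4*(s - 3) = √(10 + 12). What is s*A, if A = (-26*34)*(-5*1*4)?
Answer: 53040 + 4420*√22 ≈ 73772.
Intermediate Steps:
s = 3 + √22/4 (s = 3 + √(10 + 12)/4 = 3 + √22/4 ≈ 4.1726)
A = 17680 (A = -(-4420)*4 = -884*(-20) = 17680)
s*A = (3 + √22/4)*17680 = 53040 + 4420*√22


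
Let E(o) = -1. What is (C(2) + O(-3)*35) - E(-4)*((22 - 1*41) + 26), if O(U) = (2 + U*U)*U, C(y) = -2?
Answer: -1150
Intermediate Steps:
O(U) = U*(2 + U²) (O(U) = (2 + U²)*U = U*(2 + U²))
(C(2) + O(-3)*35) - E(-4)*((22 - 1*41) + 26) = (-2 - 3*(2 + (-3)²)*35) - (-1)*((22 - 1*41) + 26) = (-2 - 3*(2 + 9)*35) - (-1)*((22 - 41) + 26) = (-2 - 3*11*35) - (-1)*(-19 + 26) = (-2 - 33*35) - (-1)*7 = (-2 - 1155) - 1*(-7) = -1157 + 7 = -1150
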